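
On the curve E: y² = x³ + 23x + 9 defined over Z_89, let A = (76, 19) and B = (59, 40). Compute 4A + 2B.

First 4A:
Repeated addition: build up to 4A.
2A: tangent at (76, 19): λ = (3·76² + 23)/(2·19) ≡ 85/38. 38⁻¹ ≡ 82 (mod 89) since 38·82 = 3116 ≡ 1, so λ ≡ 85·82 ≡ 28.
  x = λ² - 76 - 76 = 784 - 152 ≡ 9; y = λ·(76 - 9) - 19 ≡ 77. → (9, 77)
3A: (9, 77) + (76, 19). λ = (19 - 77)/(76 - 9) ≡ 31/67 mod 89. 67⁻¹ ≡ 4 (mod 89), so λ ≡ 35.
  x = λ² - 9 - 76 = 1225 - 85 ≡ 72; y = λ·(9 - 72) - 77 ≡ 32. → (72, 32)
4A: (72, 32) + (76, 19). λ = (19 - 32)/(76 - 72) ≡ 76/4 mod 89. 4⁻¹ ≡ 67 (mod 89) since 4·67 = 268 ≡ 1, so λ ≡ 19.
  x = λ² - 72 - 76 = 361 - 148 ≡ 35; y = λ·(72 - 35) - 32 ≡ 48. → (35, 48)
4A = (35, 48).
Next 2B:
Repeated addition: build up to 2B.
2B: tangent at (59, 40): λ = (3·59² + 23)/(2·40) ≡ 53/80. 80⁻¹ ≡ 79 (mod 89), so λ ≡ 53·79 ≡ 4.
  x = λ² - 59 - 59 = 16 - 118 ≡ 76; y = λ·(59 - 76) - 40 ≡ 70. → (76, 70)
2B = (76, 70).
Finally 4A + 2B:
(35, 48) + (76, 70). λ = (70 - 48)/(76 - 35) ≡ 22/41 mod 89. 41⁻¹ ≡ 76 (mod 89), so λ ≡ 70.
  x = λ² - 35 - 76 = 4900 - 111 ≡ 72; y = λ·(35 - 72) - 48 ≡ 32. → (72, 32)

(72, 32)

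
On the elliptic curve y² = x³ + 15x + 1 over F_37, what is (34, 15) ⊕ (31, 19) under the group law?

(34, 15) + (31, 19). λ = (19 - 15)/(31 - 34) ≡ 4/34 mod 37. 34⁻¹ ≡ 12 (mod 37) since 34·12 = 408 ≡ 1, so λ ≡ 11.
  x = λ² - 34 - 31 = 121 - 65 ≡ 19; y = λ·(34 - 19) - 15 ≡ 2. → (19, 2)

(19, 2)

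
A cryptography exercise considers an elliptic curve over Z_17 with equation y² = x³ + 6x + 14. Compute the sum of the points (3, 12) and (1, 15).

(3, 12) + (1, 15). λ = (15 - 12)/(1 - 3) ≡ 3/15 mod 17. 15⁻¹ ≡ 8 (mod 17), so λ ≡ 7.
  x = λ² - 3 - 1 = 49 - 4 ≡ 11; y = λ·(3 - 11) - 12 ≡ 0. → (11, 0)

(11, 0)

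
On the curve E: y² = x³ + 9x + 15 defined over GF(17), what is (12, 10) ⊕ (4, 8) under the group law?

(12, 10) + (4, 8). λ = (8 - 10)/(4 - 12) ≡ 15/9 mod 17. 9⁻¹ ≡ 2 (mod 17), so λ ≡ 13.
  x = λ² - 12 - 4 = 169 - 16 ≡ 0; y = λ·(12 - 0) - 10 ≡ 10. → (0, 10)

(0, 10)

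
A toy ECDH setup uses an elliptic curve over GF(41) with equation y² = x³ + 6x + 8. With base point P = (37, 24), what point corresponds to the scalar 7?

Double-and-add on 7 = (111)₂. Start with P = (37, 24) for the leading 1-bit.
double: tangent at (37, 24): λ = (3·37² + 6)/(2·24) ≡ 13/7. 7⁻¹ ≡ 6 (mod 41) since 7·6 = 42 ≡ 1, so λ ≡ 13·6 ≡ 37.
  x = λ² - 37 - 37 = 1369 - 74 ≡ 24; y = λ·(37 - 24) - 24 ≡ 6. → (24, 6)
add P: (24, 6) + (37, 24). λ = (24 - 6)/(37 - 24) ≡ 18/13 mod 41. 13⁻¹ ≡ 19 (mod 41), so λ ≡ 14.
  x = λ² - 24 - 37 = 196 - 61 ≡ 12; y = λ·(24 - 12) - 6 ≡ 39. → (12, 39)
double: tangent at (12, 39): λ = (3·12² + 6)/(2·39) ≡ 28/37. 37⁻¹ ≡ 10 (mod 41) since 37·10 = 370 ≡ 1, so λ ≡ 28·10 ≡ 34.
  x = λ² - 12 - 12 = 1156 - 24 ≡ 25; y = λ·(12 - 25) - 39 ≡ 11. → (25, 11)
add P: (25, 11) + (37, 24). λ = (24 - 11)/(37 - 25) ≡ 13/12 mod 41. 12⁻¹ ≡ 24 (mod 41), so λ ≡ 25.
  x = λ² - 25 - 37 = 625 - 62 ≡ 30; y = λ·(25 - 30) - 11 ≡ 28. → (30, 28)

(30, 28)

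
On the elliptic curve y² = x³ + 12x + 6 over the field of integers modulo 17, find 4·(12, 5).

(1, 11)

Write Q = (12, 5).
Repeated addition: build up to 4Q.
2Q: tangent at (12, 5): λ = (3·12² + 12)/(2·5) ≡ 2/10. 10⁻¹ ≡ 12 (mod 17), so λ ≡ 2·12 ≡ 7.
  x = λ² - 12 - 12 = 49 - 24 ≡ 8; y = λ·(12 - 8) - 5 ≡ 6. → (8, 6)
3Q: (8, 6) + (12, 5). λ = (5 - 6)/(12 - 8) ≡ 16/4 mod 17. 4⁻¹ ≡ 13 (mod 17), so λ ≡ 4.
  x = λ² - 8 - 12 = 16 - 20 ≡ 13; y = λ·(8 - 13) - 6 ≡ 8. → (13, 8)
4Q: (13, 8) + (12, 5). λ = (5 - 8)/(12 - 13) ≡ 14/16 mod 17. 16⁻¹ ≡ 16 (mod 17), so λ ≡ 3.
  x = λ² - 13 - 12 = 9 - 25 ≡ 1; y = λ·(13 - 1) - 8 ≡ 11. → (1, 11)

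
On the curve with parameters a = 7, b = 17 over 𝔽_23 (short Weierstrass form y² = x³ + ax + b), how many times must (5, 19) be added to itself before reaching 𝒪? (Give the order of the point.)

9

2P: tangent at (5, 19): λ = (3·5² + 7)/(2·19) ≡ 13/15. 15⁻¹ ≡ 20 (mod 23), so λ ≡ 13·20 ≡ 7.
  x = λ² - 5 - 5 = 49 - 10 ≡ 16; y = λ·(5 - 16) - 19 ≡ 19. → (16, 19)
3P: (16, 19) + (5, 19). λ = (19 - 19)/(5 - 16) ≡ 0/12 mod 23. 12⁻¹ ≡ 2 (mod 23), so λ ≡ 0.
  x = λ² - 16 - 5 = 0 - 21 ≡ 2; y = λ·(16 - 2) - 19 ≡ 4. → (2, 4)
4P: (2, 4) + (5, 19). λ = (19 - 4)/(5 - 2) ≡ 15/3 mod 23. 3⁻¹ ≡ 8 (mod 23) since 3·8 = 24 ≡ 1, so λ ≡ 5.
  x = λ² - 2 - 5 = 25 - 7 ≡ 18; y = λ·(2 - 18) - 4 ≡ 8. → (18, 8)
5P: (18, 8) + (5, 19). λ = (19 - 8)/(5 - 18) ≡ 11/10 mod 23. 10⁻¹ ≡ 7 (mod 23) since 10·7 = 70 ≡ 1, so λ ≡ 8.
  x = λ² - 18 - 5 = 64 - 23 ≡ 18; y = λ·(18 - 18) - 8 ≡ 15. → (18, 15)
6P: (18, 15) + (5, 19). λ = (19 - 15)/(5 - 18) ≡ 4/10 mod 23. 10⁻¹ ≡ 7 (mod 23), so λ ≡ 5.
  x = λ² - 18 - 5 = 25 - 23 ≡ 2; y = λ·(18 - 2) - 15 ≡ 19. → (2, 19)
7P: (2, 19) + (5, 19). λ = (19 - 19)/(5 - 2) ≡ 0/3 mod 23. 3⁻¹ ≡ 8 (mod 23), so λ ≡ 0.
  x = λ² - 2 - 5 = 0 - 7 ≡ 16; y = λ·(2 - 16) - 19 ≡ 4. → (16, 4)
8P: (16, 4) + (5, 19). λ = (19 - 4)/(5 - 16) ≡ 15/12 mod 23. 12⁻¹ ≡ 2 (mod 23) since 12·2 = 24 ≡ 1, so λ ≡ 7.
  x = λ² - 16 - 5 = 49 - 21 ≡ 5; y = λ·(16 - 5) - 4 ≡ 4. → (5, 4)
9P: (5, 4) + (5, 19): same x and y₁ ≡ -y₂, so the sum is 𝒪.
9P = 𝒪, so the order is 9.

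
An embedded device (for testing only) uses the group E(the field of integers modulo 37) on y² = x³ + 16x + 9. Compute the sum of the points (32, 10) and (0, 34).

(31, 17)

(32, 10) + (0, 34). λ = (34 - 10)/(0 - 32) ≡ 24/5 mod 37. 5⁻¹ ≡ 15 (mod 37) since 5·15 = 75 ≡ 1, so λ ≡ 27.
  x = λ² - 32 - 0 = 729 - 32 ≡ 31; y = λ·(32 - 31) - 10 ≡ 17. → (31, 17)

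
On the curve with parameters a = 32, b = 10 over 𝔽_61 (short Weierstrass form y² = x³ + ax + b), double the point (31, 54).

(12, 29)

tangent at (31, 54): λ = (3·31² + 32)/(2·54) ≡ 48/47. 47⁻¹ ≡ 13 (mod 61), so λ ≡ 48·13 ≡ 14.
  x = λ² - 31 - 31 = 196 - 62 ≡ 12; y = λ·(31 - 12) - 54 ≡ 29. → (12, 29)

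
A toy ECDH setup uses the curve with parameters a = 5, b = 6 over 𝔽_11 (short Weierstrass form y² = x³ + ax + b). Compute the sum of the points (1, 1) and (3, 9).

(1, 1) + (3, 9). λ = (9 - 1)/(3 - 1) ≡ 8/2 mod 11. 2⁻¹ ≡ 6 (mod 11), so λ ≡ 4.
  x = λ² - 1 - 3 = 16 - 4 ≡ 1; y = λ·(1 - 1) - 1 ≡ 10. → (1, 10)

(1, 10)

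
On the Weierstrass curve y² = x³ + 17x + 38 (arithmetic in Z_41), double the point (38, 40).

tangent at (38, 40): λ = (3·38² + 17)/(2·40) ≡ 3/39. 39⁻¹ ≡ 20 (mod 41) since 39·20 = 780 ≡ 1, so λ ≡ 3·20 ≡ 19.
  x = λ² - 38 - 38 = 361 - 76 ≡ 39; y = λ·(38 - 39) - 40 ≡ 23. → (39, 23)

(39, 23)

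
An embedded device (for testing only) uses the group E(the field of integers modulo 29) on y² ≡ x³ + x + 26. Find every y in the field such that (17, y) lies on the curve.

x³ + 1x + 26 = 4956 ≡ 26 (mod 29).
26 is a non-residue mod 29; no y exists.

none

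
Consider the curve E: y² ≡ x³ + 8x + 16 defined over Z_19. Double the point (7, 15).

(9, 0)

tangent at (7, 15): λ = (3·7² + 8)/(2·15) ≡ 3/11. 11⁻¹ ≡ 7 (mod 19), so λ ≡ 3·7 ≡ 2.
  x = λ² - 7 - 7 = 4 - 14 ≡ 9; y = λ·(7 - 9) - 15 ≡ 0. → (9, 0)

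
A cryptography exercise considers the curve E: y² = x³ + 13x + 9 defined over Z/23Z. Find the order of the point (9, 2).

2P: tangent at (9, 2): λ = (3·9² + 13)/(2·2) ≡ 3/4. 4⁻¹ ≡ 6 (mod 23), so λ ≡ 3·6 ≡ 18.
  x = λ² - 9 - 9 = 324 - 18 ≡ 7; y = λ·(9 - 7) - 2 ≡ 11. → (7, 11)
3P: (7, 11) + (9, 2). λ = (2 - 11)/(9 - 7) ≡ 14/2 mod 23. 2⁻¹ ≡ 12 (mod 23) since 2·12 = 24 ≡ 1, so λ ≡ 7.
  x = λ² - 7 - 9 = 49 - 16 ≡ 10; y = λ·(7 - 10) - 11 ≡ 14. → (10, 14)
4P: (10, 14) + (9, 2). λ = (2 - 14)/(9 - 10) ≡ 11/22 mod 23. 22⁻¹ ≡ 22 (mod 23), so λ ≡ 12.
  x = λ² - 10 - 9 = 144 - 19 ≡ 10; y = λ·(10 - 10) - 14 ≡ 9. → (10, 9)
5P: (10, 9) + (9, 2). λ = (2 - 9)/(9 - 10) ≡ 16/22 mod 23. 22⁻¹ ≡ 22 (mod 23) since 22·22 = 484 ≡ 1, so λ ≡ 7.
  x = λ² - 10 - 9 = 49 - 19 ≡ 7; y = λ·(10 - 7) - 9 ≡ 12. → (7, 12)
6P: (7, 12) + (9, 2). λ = (2 - 12)/(9 - 7) ≡ 13/2 mod 23. 2⁻¹ ≡ 12 (mod 23) since 2·12 = 24 ≡ 1, so λ ≡ 18.
  x = λ² - 7 - 9 = 324 - 16 ≡ 9; y = λ·(7 - 9) - 12 ≡ 21. → (9, 21)
7P: (9, 21) + (9, 2): same x and y₁ ≡ -y₂, so the sum is the point at infinity.
7P = the point at infinity, so the order is 7.

7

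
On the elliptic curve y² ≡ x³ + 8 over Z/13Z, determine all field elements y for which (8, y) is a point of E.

0

x³ + 0x + 8 = 520 ≡ 0 (mod 13).
Only y = 0 satisfies y² ≡ 0.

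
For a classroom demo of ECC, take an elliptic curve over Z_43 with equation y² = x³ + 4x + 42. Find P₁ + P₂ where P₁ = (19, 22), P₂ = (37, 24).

(4, 37)

(19, 22) + (37, 24). λ = (24 - 22)/(37 - 19) ≡ 2/18 mod 43. 18⁻¹ ≡ 12 (mod 43) since 18·12 = 216 ≡ 1, so λ ≡ 24.
  x = λ² - 19 - 37 = 576 - 56 ≡ 4; y = λ·(19 - 4) - 22 ≡ 37. → (4, 37)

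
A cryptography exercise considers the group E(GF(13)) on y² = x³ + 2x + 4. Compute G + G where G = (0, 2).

(10, 6)

tangent at (0, 2): λ = (3·0² + 2)/(2·2) ≡ 2/4. 4⁻¹ ≡ 10 (mod 13), so λ ≡ 2·10 ≡ 7.
  x = λ² - 0 - 0 = 49 - 0 ≡ 10; y = λ·(0 - 10) - 2 ≡ 6. → (10, 6)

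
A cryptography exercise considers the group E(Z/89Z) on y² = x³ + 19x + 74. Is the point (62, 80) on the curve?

y² = 80² ≡ 81; x³ + 19x + 74 = 239580 ≡ 81 (mod 89). 81 = 81.

yes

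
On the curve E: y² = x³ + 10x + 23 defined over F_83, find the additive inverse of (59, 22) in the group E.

-(59, 22) = (59, -22 mod 83) = (59, 61).

(59, 61)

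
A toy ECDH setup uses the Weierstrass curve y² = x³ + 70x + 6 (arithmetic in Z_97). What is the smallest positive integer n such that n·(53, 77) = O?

2P: tangent at (53, 77): λ = (3·53² + 70)/(2·77) ≡ 58/57. 57⁻¹ ≡ 80 (mod 97), so λ ≡ 58·80 ≡ 81.
  x = λ² - 53 - 53 = 6561 - 106 ≡ 53; y = λ·(53 - 53) - 77 ≡ 20. → (53, 20)
3P: (53, 20) + (53, 77): same x and y₁ ≡ -y₂, so the sum is O.
3P = O, so the order is 3.

3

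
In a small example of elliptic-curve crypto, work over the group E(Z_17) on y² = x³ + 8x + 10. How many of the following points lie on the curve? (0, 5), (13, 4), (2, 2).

1

(0, 5): 5² ≡ 8, rhs ≡ 10 → off.
(13, 4): 4² ≡ 16, rhs ≡ 16 → on.
(2, 2): 2² ≡ 4, rhs ≡ 0 → off.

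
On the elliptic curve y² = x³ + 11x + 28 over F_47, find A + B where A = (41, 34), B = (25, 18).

(41, 34) + (25, 18). λ = (18 - 34)/(25 - 41) ≡ 31/31 mod 47. 31⁻¹ ≡ 44 (mod 47) since 31·44 = 1364 ≡ 1, so λ ≡ 1.
  x = λ² - 41 - 25 = 1 - 66 ≡ 29; y = λ·(41 - 29) - 34 ≡ 25. → (29, 25)

(29, 25)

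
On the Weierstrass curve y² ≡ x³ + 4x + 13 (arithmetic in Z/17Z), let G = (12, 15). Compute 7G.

Double-and-add on 7 = (111)₂. Start with G = (12, 15) for the leading 1-bit.
double: tangent at (12, 15): λ = (3·12² + 4)/(2·15) ≡ 11/13. 13⁻¹ ≡ 4 (mod 17), so λ ≡ 11·4 ≡ 10.
  x = λ² - 12 - 12 = 100 - 24 ≡ 8; y = λ·(12 - 8) - 15 ≡ 8. → (8, 8)
add G: (8, 8) + (12, 15). λ = (15 - 8)/(12 - 8) ≡ 7/4 mod 17. 4⁻¹ ≡ 13 (mod 17), so λ ≡ 6.
  x = λ² - 8 - 12 = 36 - 20 ≡ 16; y = λ·(8 - 16) - 8 ≡ 12. → (16, 12)
double: tangent at (16, 12): λ = (3·16² + 4)/(2·12) ≡ 7/7. 7⁻¹ ≡ 5 (mod 17) since 7·5 = 35 ≡ 1, so λ ≡ 7·5 ≡ 1.
  x = λ² - 16 - 16 = 1 - 32 ≡ 3; y = λ·(16 - 3) - 12 ≡ 1. → (3, 1)
add G: (3, 1) + (12, 15). λ = (15 - 1)/(12 - 3) ≡ 14/9 mod 17. 9⁻¹ ≡ 2 (mod 17), so λ ≡ 11.
  x = λ² - 3 - 12 = 121 - 15 ≡ 4; y = λ·(3 - 4) - 1 ≡ 5. → (4, 5)

(4, 5)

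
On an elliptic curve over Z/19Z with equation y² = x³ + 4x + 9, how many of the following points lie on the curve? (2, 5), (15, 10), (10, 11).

2

(2, 5): 5² ≡ 6, rhs ≡ 6 → on.
(15, 10): 10² ≡ 5, rhs ≡ 5 → on.
(10, 11): 11² ≡ 7, rhs ≡ 4 → off.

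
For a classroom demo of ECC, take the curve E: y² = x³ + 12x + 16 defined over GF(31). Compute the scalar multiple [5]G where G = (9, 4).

Double-and-add on 5 = (101)₂. Start with G = (9, 4) for the leading 1-bit.
double: tangent at (9, 4): λ = (3·9² + 12)/(2·4) ≡ 7/8. 8⁻¹ ≡ 4 (mod 31), so λ ≡ 7·4 ≡ 28.
  x = λ² - 9 - 9 = 784 - 18 ≡ 22; y = λ·(9 - 22) - 4 ≡ 4. → (22, 4)
double: tangent at (22, 4): λ = (3·22² + 12)/(2·4) ≡ 7/8. 8⁻¹ ≡ 4 (mod 31), so λ ≡ 7·4 ≡ 28.
  x = λ² - 22 - 22 = 784 - 44 ≡ 27; y = λ·(22 - 27) - 4 ≡ 11. → (27, 11)
add G: (27, 11) + (9, 4). λ = (4 - 11)/(9 - 27) ≡ 24/13 mod 31. 13⁻¹ ≡ 12 (mod 31) since 13·12 = 156 ≡ 1, so λ ≡ 9.
  x = λ² - 27 - 9 = 81 - 36 ≡ 14; y = λ·(27 - 14) - 11 ≡ 13. → (14, 13)

(14, 13)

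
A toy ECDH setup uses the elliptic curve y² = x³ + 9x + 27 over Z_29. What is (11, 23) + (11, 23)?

tangent at (11, 23): λ = (3·11² + 9)/(2·23) ≡ 24/17. 17⁻¹ ≡ 12 (mod 29), so λ ≡ 24·12 ≡ 27.
  x = λ² - 11 - 11 = 729 - 22 ≡ 11; y = λ·(11 - 11) - 23 ≡ 6. → (11, 6)

(11, 6)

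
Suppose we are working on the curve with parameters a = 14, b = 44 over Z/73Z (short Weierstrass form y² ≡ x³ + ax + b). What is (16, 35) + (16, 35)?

tangent at (16, 35): λ = (3·16² + 14)/(2·35) ≡ 52/70. 70⁻¹ ≡ 24 (mod 73) since 70·24 = 1680 ≡ 1, so λ ≡ 52·24 ≡ 7.
  x = λ² - 16 - 16 = 49 - 32 ≡ 17; y = λ·(16 - 17) - 35 ≡ 31. → (17, 31)

(17, 31)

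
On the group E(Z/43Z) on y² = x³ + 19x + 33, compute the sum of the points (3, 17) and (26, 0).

(23, 9)

(3, 17) + (26, 0). λ = (0 - 17)/(26 - 3) ≡ 26/23 mod 43. 23⁻¹ ≡ 15 (mod 43), so λ ≡ 3.
  x = λ² - 3 - 26 = 9 - 29 ≡ 23; y = λ·(3 - 23) - 17 ≡ 9. → (23, 9)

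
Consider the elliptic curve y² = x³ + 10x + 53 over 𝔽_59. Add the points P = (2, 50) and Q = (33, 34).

(46, 26)

(2, 50) + (33, 34). λ = (34 - 50)/(33 - 2) ≡ 43/31 mod 59. 31⁻¹ ≡ 40 (mod 59), so λ ≡ 9.
  x = λ² - 2 - 33 = 81 - 35 ≡ 46; y = λ·(2 - 46) - 50 ≡ 26. → (46, 26)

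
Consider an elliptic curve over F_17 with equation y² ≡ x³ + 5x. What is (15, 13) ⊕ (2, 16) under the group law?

(15, 13) + (2, 16). λ = (16 - 13)/(2 - 15) ≡ 3/4 mod 17. 4⁻¹ ≡ 13 (mod 17) since 4·13 = 52 ≡ 1, so λ ≡ 5.
  x = λ² - 15 - 2 = 25 - 17 ≡ 8; y = λ·(15 - 8) - 13 ≡ 5. → (8, 5)

(8, 5)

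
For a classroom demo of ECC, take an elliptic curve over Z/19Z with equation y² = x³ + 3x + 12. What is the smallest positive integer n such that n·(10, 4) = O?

3

2P: tangent at (10, 4): λ = (3·10² + 3)/(2·4) ≡ 18/8. 8⁻¹ ≡ 12 (mod 19) since 8·12 = 96 ≡ 1, so λ ≡ 18·12 ≡ 7.
  x = λ² - 10 - 10 = 49 - 20 ≡ 10; y = λ·(10 - 10) - 4 ≡ 15. → (10, 15)
3P: (10, 15) + (10, 4): same x and y₁ ≡ -y₂, so the sum is O.
3P = O, so the order is 3.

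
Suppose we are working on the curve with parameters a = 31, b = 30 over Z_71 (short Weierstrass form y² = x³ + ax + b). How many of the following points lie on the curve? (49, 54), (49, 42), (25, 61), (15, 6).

3

(49, 54): 54² ≡ 5, rhs ≡ 60 → off.
(49, 42): 42² ≡ 60, rhs ≡ 60 → on.
(25, 61): 61² ≡ 29, rhs ≡ 29 → on.
(15, 6): 6² ≡ 36, rhs ≡ 36 → on.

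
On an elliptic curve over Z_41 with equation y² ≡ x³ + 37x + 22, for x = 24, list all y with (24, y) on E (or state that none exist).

x³ + 37x + 22 = 14734 ≡ 15 (mod 41).
15 is a non-residue mod 41; no y exists.

none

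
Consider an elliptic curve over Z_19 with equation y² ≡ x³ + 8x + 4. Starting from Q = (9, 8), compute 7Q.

(10, 18)

Repeated addition: build up to 7Q.
2Q: tangent at (9, 8): λ = (3·9² + 8)/(2·8) ≡ 4/16. 16⁻¹ ≡ 6 (mod 19), so λ ≡ 4·6 ≡ 5.
  x = λ² - 9 - 9 = 25 - 18 ≡ 7; y = λ·(9 - 7) - 8 ≡ 2. → (7, 2)
3Q: (7, 2) + (9, 8). λ = (8 - 2)/(9 - 7) ≡ 6/2 mod 19. 2⁻¹ ≡ 10 (mod 19), so λ ≡ 3.
  x = λ² - 7 - 9 = 9 - 16 ≡ 12; y = λ·(7 - 12) - 2 ≡ 2. → (12, 2)
4Q: (12, 2) + (9, 8). λ = (8 - 2)/(9 - 12) ≡ 6/16 mod 19. 16⁻¹ ≡ 6 (mod 19), so λ ≡ 17.
  x = λ² - 12 - 9 = 289 - 21 ≡ 2; y = λ·(12 - 2) - 2 ≡ 16. → (2, 16)
5Q: (2, 16) + (9, 8). λ = (8 - 16)/(9 - 2) ≡ 11/7 mod 19. 7⁻¹ ≡ 11 (mod 19), so λ ≡ 7.
  x = λ² - 2 - 9 = 49 - 11 ≡ 0; y = λ·(2 - 0) - 16 ≡ 17. → (0, 17)
6Q: (0, 17) + (9, 8). λ = (8 - 17)/(9 - 0) ≡ 10/9 mod 19. 9⁻¹ ≡ 17 (mod 19), so λ ≡ 18.
  x = λ² - 0 - 9 = 324 - 9 ≡ 11; y = λ·(0 - 11) - 17 ≡ 13. → (11, 13)
7Q: (11, 13) + (9, 8). λ = (8 - 13)/(9 - 11) ≡ 14/17 mod 19. 17⁻¹ ≡ 9 (mod 19), so λ ≡ 12.
  x = λ² - 11 - 9 = 144 - 20 ≡ 10; y = λ·(11 - 10) - 13 ≡ 18. → (10, 18)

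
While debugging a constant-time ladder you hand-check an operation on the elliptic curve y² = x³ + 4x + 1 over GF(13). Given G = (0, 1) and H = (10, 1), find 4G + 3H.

First 4G:
Repeated addition: build up to 4G.
2G: tangent at (0, 1): λ = (3·0² + 4)/(2·1) ≡ 4/2. 2⁻¹ ≡ 7 (mod 13) since 2·7 = 14 ≡ 1, so λ ≡ 4·7 ≡ 2.
  x = λ² - 0 - 0 = 4 - 0 ≡ 4; y = λ·(0 - 4) - 1 ≡ 4. → (4, 4)
3G: (4, 4) + (0, 1). λ = (1 - 4)/(0 - 4) ≡ 10/9 mod 13. 9⁻¹ ≡ 3 (mod 13), so λ ≡ 4.
  x = λ² - 4 - 0 = 16 - 4 ≡ 12; y = λ·(4 - 12) - 4 ≡ 3. → (12, 3)
4G: (12, 3) + (0, 1). λ = (1 - 3)/(0 - 12) ≡ 11/1 mod 13. 1⁻¹ ≡ 1 (mod 13), so λ ≡ 11.
  x = λ² - 12 - 0 = 121 - 12 ≡ 5; y = λ·(12 - 5) - 3 ≡ 9. → (5, 9)
4G = (5, 9).
Next 3H:
Repeated addition: build up to 3H.
2H: tangent at (10, 1): λ = (3·10² + 4)/(2·1) ≡ 5/2. 2⁻¹ ≡ 7 (mod 13), so λ ≡ 5·7 ≡ 9.
  x = λ² - 10 - 10 = 81 - 20 ≡ 9; y = λ·(10 - 9) - 1 ≡ 8. → (9, 8)
3H: (9, 8) + (10, 1). λ = (1 - 8)/(10 - 9) ≡ 6/1 mod 13. 1⁻¹ ≡ 1 (mod 13) since 1·1 = 1 ≡ 1, so λ ≡ 6.
  x = λ² - 9 - 10 = 36 - 19 ≡ 4; y = λ·(9 - 4) - 8 ≡ 9. → (4, 9)
3H = (4, 9).
Finally 4G + 3H:
(5, 9) + (4, 9). λ = (9 - 9)/(4 - 5) ≡ 0/12 mod 13. 12⁻¹ ≡ 12 (mod 13), so λ ≡ 0.
  x = λ² - 5 - 4 = 0 - 9 ≡ 4; y = λ·(5 - 4) - 9 ≡ 4. → (4, 4)

(4, 4)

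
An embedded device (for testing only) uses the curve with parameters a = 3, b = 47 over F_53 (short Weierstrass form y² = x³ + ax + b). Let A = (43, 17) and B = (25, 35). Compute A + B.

(43, 17) + (25, 35). λ = (35 - 17)/(25 - 43) ≡ 18/35 mod 53. 35⁻¹ ≡ 50 (mod 53) since 35·50 = 1750 ≡ 1, so λ ≡ 52.
  x = λ² - 43 - 25 = 2704 - 68 ≡ 39; y = λ·(43 - 39) - 17 ≡ 32. → (39, 32)

(39, 32)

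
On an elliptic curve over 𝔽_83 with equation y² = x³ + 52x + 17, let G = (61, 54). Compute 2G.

tangent at (61, 54): λ = (3·61² + 52)/(2·54) ≡ 10/25. 25⁻¹ ≡ 10 (mod 83) since 25·10 = 250 ≡ 1, so λ ≡ 10·10 ≡ 17.
  x = λ² - 61 - 61 = 289 - 122 ≡ 1; y = λ·(61 - 1) - 54 ≡ 53. → (1, 53)

(1, 53)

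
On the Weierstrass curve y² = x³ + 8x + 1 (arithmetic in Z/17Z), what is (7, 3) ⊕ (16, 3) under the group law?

(7, 3) + (16, 3). λ = (3 - 3)/(16 - 7) ≡ 0/9 mod 17. 9⁻¹ ≡ 2 (mod 17) since 9·2 = 18 ≡ 1, so λ ≡ 0.
  x = λ² - 7 - 16 = 0 - 23 ≡ 11; y = λ·(7 - 11) - 3 ≡ 14. → (11, 14)

(11, 14)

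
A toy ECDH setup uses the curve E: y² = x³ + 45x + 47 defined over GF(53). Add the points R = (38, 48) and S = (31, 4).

(30, 25)

(38, 48) + (31, 4). λ = (4 - 48)/(31 - 38) ≡ 9/46 mod 53. 46⁻¹ ≡ 15 (mod 53) since 46·15 = 690 ≡ 1, so λ ≡ 29.
  x = λ² - 38 - 31 = 841 - 69 ≡ 30; y = λ·(38 - 30) - 48 ≡ 25. → (30, 25)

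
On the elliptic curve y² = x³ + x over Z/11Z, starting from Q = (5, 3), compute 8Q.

(5, 8)

Double-and-add on 8 = (1000)₂. Start with Q = (5, 3) for the leading 1-bit.
double: tangent at (5, 3): λ = (3·5² + 1)/(2·3) ≡ 10/6. 6⁻¹ ≡ 2 (mod 11) since 6·2 = 12 ≡ 1, so λ ≡ 10·2 ≡ 9.
  x = λ² - 5 - 5 = 81 - 10 ≡ 5; y = λ·(5 - 5) - 3 ≡ 8. → (5, 8)
double: tangent at (5, 8): λ = (3·5² + 1)/(2·8) ≡ 10/5. 5⁻¹ ≡ 9 (mod 11), so λ ≡ 10·9 ≡ 2.
  x = λ² - 5 - 5 = 4 - 10 ≡ 5; y = λ·(5 - 5) - 8 ≡ 3. → (5, 3)
double: tangent at (5, 3): λ = (3·5² + 1)/(2·3) ≡ 10/6. 6⁻¹ ≡ 2 (mod 11), so λ ≡ 10·2 ≡ 9.
  x = λ² - 5 - 5 = 81 - 10 ≡ 5; y = λ·(5 - 5) - 3 ≡ 8. → (5, 8)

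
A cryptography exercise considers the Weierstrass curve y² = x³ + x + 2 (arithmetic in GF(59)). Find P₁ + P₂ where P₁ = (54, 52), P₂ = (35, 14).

(54, 52) + (35, 14). λ = (14 - 52)/(35 - 54) ≡ 21/40 mod 59. 40⁻¹ ≡ 31 (mod 59), so λ ≡ 2.
  x = λ² - 54 - 35 = 4 - 89 ≡ 33; y = λ·(54 - 33) - 52 ≡ 49. → (33, 49)

(33, 49)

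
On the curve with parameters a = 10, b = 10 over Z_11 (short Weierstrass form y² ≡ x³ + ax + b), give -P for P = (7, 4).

(7, 7)

-(7, 4) = (7, -4 mod 11) = (7, 7).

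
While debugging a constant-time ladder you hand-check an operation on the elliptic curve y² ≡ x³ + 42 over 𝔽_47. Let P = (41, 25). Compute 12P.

Repeated addition: build up to 12P.
2P: tangent at (41, 25): λ = (3·41² + 0)/(2·25) ≡ 14/3. 3⁻¹ ≡ 16 (mod 47), so λ ≡ 14·16 ≡ 36.
  x = λ² - 41 - 41 = 1296 - 82 ≡ 39; y = λ·(41 - 39) - 25 ≡ 0. → (39, 0)
3P: (39, 0) + (41, 25). λ = (25 - 0)/(41 - 39) ≡ 25/2 mod 47. 2⁻¹ ≡ 24 (mod 47), so λ ≡ 36.
  x = λ² - 39 - 41 = 1296 - 80 ≡ 41; y = λ·(39 - 41) - 0 ≡ 22. → (41, 22)
4P: (41, 22) + (41, 25): same x and y₁ ≡ -y₂, so the sum is O.
5P: O + (41, 25) = (41, 25) (identity).
6P: tangent at (41, 25): λ = (3·41² + 0)/(2·25) ≡ 14/3. 3⁻¹ ≡ 16 (mod 47), so λ ≡ 14·16 ≡ 36.
  x = λ² - 41 - 41 = 1296 - 82 ≡ 39; y = λ·(41 - 39) - 25 ≡ 0. → (39, 0)
7P: (39, 0) + (41, 25). λ = (25 - 0)/(41 - 39) ≡ 25/2 mod 47. 2⁻¹ ≡ 24 (mod 47), so λ ≡ 36.
  x = λ² - 39 - 41 = 1296 - 80 ≡ 41; y = λ·(39 - 41) - 0 ≡ 22. → (41, 22)
8P: (41, 22) + (41, 25): same x and y₁ ≡ -y₂, so the sum is O.
9P: O + (41, 25) = (41, 25) (identity).
10P: tangent at (41, 25): λ = (3·41² + 0)/(2·25) ≡ 14/3. 3⁻¹ ≡ 16 (mod 47) since 3·16 = 48 ≡ 1, so λ ≡ 14·16 ≡ 36.
  x = λ² - 41 - 41 = 1296 - 82 ≡ 39; y = λ·(41 - 39) - 25 ≡ 0. → (39, 0)
11P: (39, 0) + (41, 25). λ = (25 - 0)/(41 - 39) ≡ 25/2 mod 47. 2⁻¹ ≡ 24 (mod 47) since 2·24 = 48 ≡ 1, so λ ≡ 36.
  x = λ² - 39 - 41 = 1296 - 80 ≡ 41; y = λ·(39 - 41) - 0 ≡ 22. → (41, 22)
12P: (41, 22) + (41, 25): same x and y₁ ≡ -y₂, so the sum is O.

O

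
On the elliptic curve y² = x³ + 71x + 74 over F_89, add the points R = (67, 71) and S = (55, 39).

(73, 2)

(67, 71) + (55, 39). λ = (39 - 71)/(55 - 67) ≡ 57/77 mod 89. 77⁻¹ ≡ 37 (mod 89), so λ ≡ 62.
  x = λ² - 67 - 55 = 3844 - 122 ≡ 73; y = λ·(67 - 73) - 71 ≡ 2. → (73, 2)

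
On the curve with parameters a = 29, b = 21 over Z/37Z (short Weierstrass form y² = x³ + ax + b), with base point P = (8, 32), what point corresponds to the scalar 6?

(21, 30)

Repeated addition: build up to 6P.
2P: tangent at (8, 32): λ = (3·8² + 29)/(2·32) ≡ 36/27. 27⁻¹ ≡ 11 (mod 37) since 27·11 = 297 ≡ 1, so λ ≡ 36·11 ≡ 26.
  x = λ² - 8 - 8 = 676 - 16 ≡ 31; y = λ·(8 - 31) - 32 ≡ 36. → (31, 36)
3P: (31, 36) + (8, 32). λ = (32 - 36)/(8 - 31) ≡ 33/14 mod 37. 14⁻¹ ≡ 8 (mod 37), so λ ≡ 5.
  x = λ² - 31 - 8 = 25 - 39 ≡ 23; y = λ·(31 - 23) - 36 ≡ 4. → (23, 4)
4P: (23, 4) + (8, 32). λ = (32 - 4)/(8 - 23) ≡ 28/22 mod 37. 22⁻¹ ≡ 32 (mod 37) since 22·32 = 704 ≡ 1, so λ ≡ 8.
  x = λ² - 23 - 8 = 64 - 31 ≡ 33; y = λ·(23 - 33) - 4 ≡ 27. → (33, 27)
5P: (33, 27) + (8, 32). λ = (32 - 27)/(8 - 33) ≡ 5/12 mod 37. 12⁻¹ ≡ 34 (mod 37), so λ ≡ 22.
  x = λ² - 33 - 8 = 484 - 41 ≡ 36; y = λ·(33 - 36) - 27 ≡ 18. → (36, 18)
6P: (36, 18) + (8, 32). λ = (32 - 18)/(8 - 36) ≡ 14/9 mod 37. 9⁻¹ ≡ 33 (mod 37), so λ ≡ 18.
  x = λ² - 36 - 8 = 324 - 44 ≡ 21; y = λ·(36 - 21) - 18 ≡ 30. → (21, 30)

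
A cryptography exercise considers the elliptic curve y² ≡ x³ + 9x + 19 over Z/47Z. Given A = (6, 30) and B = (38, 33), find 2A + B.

First 2A:
Repeated addition: build up to 2A.
2A: tangent at (6, 30): λ = (3·6² + 9)/(2·30) ≡ 23/13. 13⁻¹ ≡ 29 (mod 47), so λ ≡ 23·29 ≡ 9.
  x = λ² - 6 - 6 = 81 - 12 ≡ 22; y = λ·(6 - 22) - 30 ≡ 14. → (22, 14)
2A = (22, 14).
Finally 2A + B:
(22, 14) + (38, 33). λ = (33 - 14)/(38 - 22) ≡ 19/16 mod 47. 16⁻¹ ≡ 3 (mod 47), so λ ≡ 10.
  x = λ² - 22 - 38 = 100 - 60 ≡ 40; y = λ·(22 - 40) - 14 ≡ 41. → (40, 41)

(40, 41)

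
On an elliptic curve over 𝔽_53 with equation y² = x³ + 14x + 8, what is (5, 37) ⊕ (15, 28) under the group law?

(46, 37)

(5, 37) + (15, 28). λ = (28 - 37)/(15 - 5) ≡ 44/10 mod 53. 10⁻¹ ≡ 16 (mod 53), so λ ≡ 15.
  x = λ² - 5 - 15 = 225 - 20 ≡ 46; y = λ·(5 - 46) - 37 ≡ 37. → (46, 37)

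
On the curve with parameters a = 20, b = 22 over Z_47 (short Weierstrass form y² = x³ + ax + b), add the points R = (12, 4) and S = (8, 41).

(12, 4) + (8, 41). λ = (41 - 4)/(8 - 12) ≡ 37/43 mod 47. 43⁻¹ ≡ 35 (mod 47), so λ ≡ 26.
  x = λ² - 12 - 8 = 676 - 20 ≡ 45; y = λ·(12 - 45) - 4 ≡ 31. → (45, 31)

(45, 31)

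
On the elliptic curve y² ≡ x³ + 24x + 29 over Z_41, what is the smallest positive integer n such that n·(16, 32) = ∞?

9

2P: tangent at (16, 32): λ = (3·16² + 24)/(2·32) ≡ 13/23. 23⁻¹ ≡ 25 (mod 41) since 23·25 = 575 ≡ 1, so λ ≡ 13·25 ≡ 38.
  x = λ² - 16 - 16 = 1444 - 32 ≡ 18; y = λ·(16 - 18) - 32 ≡ 15. → (18, 15)
3P: (18, 15) + (16, 32). λ = (32 - 15)/(16 - 18) ≡ 17/39 mod 41. 39⁻¹ ≡ 20 (mod 41), so λ ≡ 12.
  x = λ² - 18 - 16 = 144 - 34 ≡ 28; y = λ·(18 - 28) - 15 ≡ 29. → (28, 29)
4P: (28, 29) + (16, 32). λ = (32 - 29)/(16 - 28) ≡ 3/29 mod 41. 29⁻¹ ≡ 17 (mod 41), so λ ≡ 10.
  x = λ² - 28 - 16 = 100 - 44 ≡ 15; y = λ·(28 - 15) - 29 ≡ 19. → (15, 19)
5P: (15, 19) + (16, 32). λ = (32 - 19)/(16 - 15) ≡ 13/1 mod 41. 1⁻¹ ≡ 1 (mod 41), so λ ≡ 13.
  x = λ² - 15 - 16 = 169 - 31 ≡ 15; y = λ·(15 - 15) - 19 ≡ 22. → (15, 22)
6P: (15, 22) + (16, 32). λ = (32 - 22)/(16 - 15) ≡ 10/1 mod 41. 1⁻¹ ≡ 1 (mod 41), so λ ≡ 10.
  x = λ² - 15 - 16 = 100 - 31 ≡ 28; y = λ·(15 - 28) - 22 ≡ 12. → (28, 12)
7P: (28, 12) + (16, 32). λ = (32 - 12)/(16 - 28) ≡ 20/29 mod 41. 29⁻¹ ≡ 17 (mod 41), so λ ≡ 12.
  x = λ² - 28 - 16 = 144 - 44 ≡ 18; y = λ·(28 - 18) - 12 ≡ 26. → (18, 26)
8P: (18, 26) + (16, 32). λ = (32 - 26)/(16 - 18) ≡ 6/39 mod 41. 39⁻¹ ≡ 20 (mod 41), so λ ≡ 38.
  x = λ² - 18 - 16 = 1444 - 34 ≡ 16; y = λ·(18 - 16) - 26 ≡ 9. → (16, 9)
9P: (16, 9) + (16, 32): same x and y₁ ≡ -y₂, so the sum is ∞.
9P = ∞, so the order is 9.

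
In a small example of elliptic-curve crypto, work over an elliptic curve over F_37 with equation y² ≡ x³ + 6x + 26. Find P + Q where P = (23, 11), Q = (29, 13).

(18, 3)

(23, 11) + (29, 13). λ = (13 - 11)/(29 - 23) ≡ 2/6 mod 37. 6⁻¹ ≡ 31 (mod 37) since 6·31 = 186 ≡ 1, so λ ≡ 25.
  x = λ² - 23 - 29 = 625 - 52 ≡ 18; y = λ·(23 - 18) - 11 ≡ 3. → (18, 3)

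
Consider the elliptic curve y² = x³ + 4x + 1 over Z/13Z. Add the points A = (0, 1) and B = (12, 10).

(4, 9)

(0, 1) + (12, 10). λ = (10 - 1)/(12 - 0) ≡ 9/12 mod 13. 12⁻¹ ≡ 12 (mod 13), so λ ≡ 4.
  x = λ² - 0 - 12 = 16 - 12 ≡ 4; y = λ·(0 - 4) - 1 ≡ 9. → (4, 9)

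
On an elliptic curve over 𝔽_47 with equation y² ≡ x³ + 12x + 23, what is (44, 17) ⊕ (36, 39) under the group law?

(44, 17) + (36, 39). λ = (39 - 17)/(36 - 44) ≡ 22/39 mod 47. 39⁻¹ ≡ 41 (mod 47) since 39·41 = 1599 ≡ 1, so λ ≡ 9.
  x = λ² - 44 - 36 = 81 - 80 ≡ 1; y = λ·(44 - 1) - 17 ≡ 41. → (1, 41)

(1, 41)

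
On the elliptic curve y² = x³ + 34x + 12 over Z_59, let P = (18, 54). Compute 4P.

Double-and-add on 4 = (100)₂. Start with P = (18, 54) for the leading 1-bit.
double: tangent at (18, 54): λ = (3·18² + 34)/(2·54) ≡ 3/49. 49⁻¹ ≡ 53 (mod 59) since 49·53 = 2597 ≡ 1, so λ ≡ 3·53 ≡ 41.
  x = λ² - 18 - 18 = 1681 - 36 ≡ 52; y = λ·(18 - 52) - 54 ≡ 27. → (52, 27)
double: tangent at (52, 27): λ = (3·52² + 34)/(2·27) ≡ 4/54. 54⁻¹ ≡ 47 (mod 59), so λ ≡ 4·47 ≡ 11.
  x = λ² - 52 - 52 = 121 - 104 ≡ 17; y = λ·(52 - 17) - 27 ≡ 4. → (17, 4)

(17, 4)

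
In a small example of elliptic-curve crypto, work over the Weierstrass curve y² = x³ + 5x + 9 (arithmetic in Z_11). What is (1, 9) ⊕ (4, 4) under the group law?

(10, 6)

(1, 9) + (4, 4). λ = (4 - 9)/(4 - 1) ≡ 6/3 mod 11. 3⁻¹ ≡ 4 (mod 11), so λ ≡ 2.
  x = λ² - 1 - 4 = 4 - 5 ≡ 10; y = λ·(1 - 10) - 9 ≡ 6. → (10, 6)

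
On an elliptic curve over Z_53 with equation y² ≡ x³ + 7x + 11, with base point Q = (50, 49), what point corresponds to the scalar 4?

Repeated addition: build up to 4Q.
2Q: tangent at (50, 49): λ = (3·50² + 7)/(2·49) ≡ 34/45. 45⁻¹ ≡ 33 (mod 53) since 45·33 = 1485 ≡ 1, so λ ≡ 34·33 ≡ 9.
  x = λ² - 50 - 50 = 81 - 100 ≡ 34; y = λ·(50 - 34) - 49 ≡ 42. → (34, 42)
3Q: (34, 42) + (50, 49). λ = (49 - 42)/(50 - 34) ≡ 7/16 mod 53. 16⁻¹ ≡ 10 (mod 53), so λ ≡ 17.
  x = λ² - 34 - 50 = 289 - 84 ≡ 46; y = λ·(34 - 46) - 42 ≡ 19. → (46, 19)
4Q: (46, 19) + (50, 49). λ = (49 - 19)/(50 - 46) ≡ 30/4 mod 53. 4⁻¹ ≡ 40 (mod 53), so λ ≡ 34.
  x = λ² - 46 - 50 = 1156 - 96 ≡ 0; y = λ·(46 - 0) - 19 ≡ 8. → (0, 8)

(0, 8)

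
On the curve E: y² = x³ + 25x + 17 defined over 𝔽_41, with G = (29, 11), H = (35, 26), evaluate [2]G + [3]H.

First 2G:
Repeated addition: build up to 2G.
2G: tangent at (29, 11): λ = (3·29² + 25)/(2·11) ≡ 6/22. 22⁻¹ ≡ 28 (mod 41) since 22·28 = 616 ≡ 1, so λ ≡ 6·28 ≡ 4.
  x = λ² - 29 - 29 = 16 - 58 ≡ 40; y = λ·(29 - 40) - 11 ≡ 27. → (40, 27)
2G = (40, 27).
Next 3H:
Repeated addition: build up to 3H.
2H: tangent at (35, 26): λ = (3·35² + 25)/(2·26) ≡ 10/11. 11⁻¹ ≡ 15 (mod 41), so λ ≡ 10·15 ≡ 27.
  x = λ² - 35 - 35 = 729 - 70 ≡ 3; y = λ·(35 - 3) - 26 ≡ 18. → (3, 18)
3H: (3, 18) + (35, 26). λ = (26 - 18)/(35 - 3) ≡ 8/32 mod 41. 32⁻¹ ≡ 9 (mod 41) since 32·9 = 288 ≡ 1, so λ ≡ 31.
  x = λ² - 3 - 35 = 961 - 38 ≡ 21; y = λ·(3 - 21) - 18 ≡ 39. → (21, 39)
3H = (21, 39).
Finally 2G + 3H:
(40, 27) + (21, 39). λ = (39 - 27)/(21 - 40) ≡ 12/22 mod 41. 22⁻¹ ≡ 28 (mod 41) since 22·28 = 616 ≡ 1, so λ ≡ 8.
  x = λ² - 40 - 21 = 64 - 61 ≡ 3; y = λ·(40 - 3) - 27 ≡ 23. → (3, 23)

(3, 23)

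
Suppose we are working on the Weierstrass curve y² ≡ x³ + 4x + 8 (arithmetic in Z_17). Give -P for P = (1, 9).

-(1, 9) = (1, -9 mod 17) = (1, 8).

(1, 8)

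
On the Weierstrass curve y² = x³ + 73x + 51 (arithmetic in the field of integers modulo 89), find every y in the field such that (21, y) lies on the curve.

x³ + 73x + 51 = 10845 ≡ 76 (mod 89).
76 is a non-residue mod 89; no y exists.

none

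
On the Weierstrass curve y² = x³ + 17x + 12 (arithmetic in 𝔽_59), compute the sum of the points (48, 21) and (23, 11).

(48, 21) + (23, 11). λ = (11 - 21)/(23 - 48) ≡ 49/34 mod 59. 34⁻¹ ≡ 33 (mod 59) since 34·33 = 1122 ≡ 1, so λ ≡ 24.
  x = λ² - 48 - 23 = 576 - 71 ≡ 33; y = λ·(48 - 33) - 21 ≡ 44. → (33, 44)

(33, 44)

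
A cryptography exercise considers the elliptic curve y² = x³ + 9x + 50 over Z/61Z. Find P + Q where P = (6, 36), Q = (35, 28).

(1, 11)

(6, 36) + (35, 28). λ = (28 - 36)/(35 - 6) ≡ 53/29 mod 61. 29⁻¹ ≡ 40 (mod 61), so λ ≡ 46.
  x = λ² - 6 - 35 = 2116 - 41 ≡ 1; y = λ·(6 - 1) - 36 ≡ 11. → (1, 11)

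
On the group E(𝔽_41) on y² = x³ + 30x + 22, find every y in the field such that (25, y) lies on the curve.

x³ + 30x + 22 = 16397 ≡ 38 (mod 41).
38 is a non-residue mod 41; no y exists.

none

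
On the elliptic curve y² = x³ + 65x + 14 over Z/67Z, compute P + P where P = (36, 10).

(62, 57)

tangent at (36, 10): λ = (3·36² + 65)/(2·10) ≡ 0/20. 20⁻¹ ≡ 57 (mod 67) since 20·57 = 1140 ≡ 1, so λ ≡ 0·57 ≡ 0.
  x = λ² - 36 - 36 = 0 - 72 ≡ 62; y = λ·(36 - 62) - 10 ≡ 57. → (62, 57)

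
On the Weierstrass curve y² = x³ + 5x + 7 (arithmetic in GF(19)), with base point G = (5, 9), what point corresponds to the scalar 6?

Repeated addition: build up to 6G.
2G: tangent at (5, 9): λ = (3·5² + 5)/(2·9) ≡ 4/18. 18⁻¹ ≡ 18 (mod 19), so λ ≡ 4·18 ≡ 15.
  x = λ² - 5 - 5 = 225 - 10 ≡ 6; y = λ·(5 - 6) - 9 ≡ 14. → (6, 14)
3G: (6, 14) + (5, 9). λ = (9 - 14)/(5 - 6) ≡ 14/18 mod 19. 18⁻¹ ≡ 18 (mod 19), so λ ≡ 5.
  x = λ² - 6 - 5 = 25 - 11 ≡ 14; y = λ·(6 - 14) - 14 ≡ 3. → (14, 3)
4G: (14, 3) + (5, 9). λ = (9 - 3)/(5 - 14) ≡ 6/10 mod 19. 10⁻¹ ≡ 2 (mod 19) since 10·2 = 20 ≡ 1, so λ ≡ 12.
  x = λ² - 14 - 5 = 144 - 19 ≡ 11; y = λ·(14 - 11) - 3 ≡ 14. → (11, 14)
5G: (11, 14) + (5, 9). λ = (9 - 14)/(5 - 11) ≡ 14/13 mod 19. 13⁻¹ ≡ 3 (mod 19), so λ ≡ 4.
  x = λ² - 11 - 5 = 16 - 16 ≡ 0; y = λ·(11 - 0) - 14 ≡ 11. → (0, 11)
6G: (0, 11) + (5, 9). λ = (9 - 11)/(5 - 0) ≡ 17/5 mod 19. 5⁻¹ ≡ 4 (mod 19), so λ ≡ 11.
  x = λ² - 0 - 5 = 121 - 5 ≡ 2; y = λ·(0 - 2) - 11 ≡ 5. → (2, 5)

(2, 5)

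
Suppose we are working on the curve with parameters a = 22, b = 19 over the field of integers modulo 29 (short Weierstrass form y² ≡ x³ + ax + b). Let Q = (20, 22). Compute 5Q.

Double-and-add on 5 = (101)₂. Start with Q = (20, 22) for the leading 1-bit.
double: tangent at (20, 22): λ = (3·20² + 22)/(2·22) ≡ 4/15. 15⁻¹ ≡ 2 (mod 29), so λ ≡ 4·2 ≡ 8.
  x = λ² - 20 - 20 = 64 - 40 ≡ 24; y = λ·(20 - 24) - 22 ≡ 4. → (24, 4)
double: tangent at (24, 4): λ = (3·24² + 22)/(2·4) ≡ 10/8. 8⁻¹ ≡ 11 (mod 29), so λ ≡ 10·11 ≡ 23.
  x = λ² - 24 - 24 = 529 - 48 ≡ 17; y = λ·(24 - 17) - 4 ≡ 12. → (17, 12)
add Q: (17, 12) + (20, 22). λ = (22 - 12)/(20 - 17) ≡ 10/3 mod 29. 3⁻¹ ≡ 10 (mod 29), so λ ≡ 13.
  x = λ² - 17 - 20 = 169 - 37 ≡ 16; y = λ·(17 - 16) - 12 ≡ 1. → (16, 1)

(16, 1)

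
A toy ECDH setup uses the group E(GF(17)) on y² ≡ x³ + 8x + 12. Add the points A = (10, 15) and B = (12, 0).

(13, 16)

(10, 15) + (12, 0). λ = (0 - 15)/(12 - 10) ≡ 2/2 mod 17. 2⁻¹ ≡ 9 (mod 17), so λ ≡ 1.
  x = λ² - 10 - 12 = 1 - 22 ≡ 13; y = λ·(10 - 13) - 15 ≡ 16. → (13, 16)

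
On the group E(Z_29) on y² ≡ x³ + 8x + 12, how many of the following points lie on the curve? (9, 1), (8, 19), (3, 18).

(9, 1): 1² ≡ 1, rhs ≡ 1 → on.
(8, 19): 19² ≡ 13, rhs ≡ 8 → off.
(3, 18): 18² ≡ 5, rhs ≡ 5 → on.

2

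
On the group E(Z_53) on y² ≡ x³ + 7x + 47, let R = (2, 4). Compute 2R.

(24, 10)

tangent at (2, 4): λ = (3·2² + 7)/(2·4) ≡ 19/8. 8⁻¹ ≡ 20 (mod 53), so λ ≡ 19·20 ≡ 9.
  x = λ² - 2 - 2 = 81 - 4 ≡ 24; y = λ·(2 - 24) - 4 ≡ 10. → (24, 10)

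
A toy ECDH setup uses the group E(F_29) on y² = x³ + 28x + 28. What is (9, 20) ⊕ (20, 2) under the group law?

(9, 20) + (20, 2). λ = (2 - 20)/(20 - 9) ≡ 11/11 mod 29. 11⁻¹ ≡ 8 (mod 29), so λ ≡ 1.
  x = λ² - 9 - 20 = 1 - 29 ≡ 1; y = λ·(9 - 1) - 20 ≡ 17. → (1, 17)

(1, 17)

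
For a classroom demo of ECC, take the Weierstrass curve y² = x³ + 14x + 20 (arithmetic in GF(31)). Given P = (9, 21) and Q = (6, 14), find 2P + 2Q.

(23, 4)

First 2P:
Repeated addition: build up to 2P.
2P: tangent at (9, 21): λ = (3·9² + 14)/(2·21) ≡ 9/11. 11⁻¹ ≡ 17 (mod 31), so λ ≡ 9·17 ≡ 29.
  x = λ² - 9 - 9 = 841 - 18 ≡ 17; y = λ·(9 - 17) - 21 ≡ 26. → (17, 26)
2P = (17, 26).
Next 2Q:
Repeated addition: build up to 2Q.
2Q: tangent at (6, 14): λ = (3·6² + 14)/(2·14) ≡ 29/28. 28⁻¹ ≡ 10 (mod 31), so λ ≡ 29·10 ≡ 11.
  x = λ² - 6 - 6 = 121 - 12 ≡ 16; y = λ·(6 - 16) - 14 ≡ 0. → (16, 0)
2Q = (16, 0).
Finally 2P + 2Q:
(17, 26) + (16, 0). λ = (0 - 26)/(16 - 17) ≡ 5/30 mod 31. 30⁻¹ ≡ 30 (mod 31) since 30·30 = 900 ≡ 1, so λ ≡ 26.
  x = λ² - 17 - 16 = 676 - 33 ≡ 23; y = λ·(17 - 23) - 26 ≡ 4. → (23, 4)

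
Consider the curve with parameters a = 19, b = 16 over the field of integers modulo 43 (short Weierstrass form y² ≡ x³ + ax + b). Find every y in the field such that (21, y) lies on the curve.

1, 42

x³ + 19x + 16 = 9676 ≡ 1 (mod 43).
Square roots of 1 mod 43: 1 and 42 (since 1² = 1 ≡ 1).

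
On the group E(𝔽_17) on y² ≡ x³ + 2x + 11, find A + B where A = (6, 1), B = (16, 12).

(6, 1) + (16, 12). λ = (12 - 1)/(16 - 6) ≡ 11/10 mod 17. 10⁻¹ ≡ 12 (mod 17) since 10·12 = 120 ≡ 1, so λ ≡ 13.
  x = λ² - 6 - 16 = 169 - 22 ≡ 11; y = λ·(6 - 11) - 1 ≡ 2. → (11, 2)

(11, 2)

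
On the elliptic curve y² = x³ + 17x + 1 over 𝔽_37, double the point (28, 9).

tangent at (28, 9): λ = (3·28² + 17)/(2·9) ≡ 1/18. 18⁻¹ ≡ 35 (mod 37), so λ ≡ 1·35 ≡ 35.
  x = λ² - 28 - 28 = 1225 - 56 ≡ 22; y = λ·(28 - 22) - 9 ≡ 16. → (22, 16)

(22, 16)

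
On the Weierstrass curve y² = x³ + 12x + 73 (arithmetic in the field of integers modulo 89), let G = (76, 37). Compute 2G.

(27, 12)

tangent at (76, 37): λ = (3·76² + 12)/(2·37) ≡ 74/74. 74⁻¹ ≡ 83 (mod 89), so λ ≡ 74·83 ≡ 1.
  x = λ² - 76 - 76 = 1 - 152 ≡ 27; y = λ·(76 - 27) - 37 ≡ 12. → (27, 12)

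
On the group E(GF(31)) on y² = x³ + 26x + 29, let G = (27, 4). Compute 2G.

tangent at (27, 4): λ = (3·27² + 26)/(2·4) ≡ 12/8. 8⁻¹ ≡ 4 (mod 31), so λ ≡ 12·4 ≡ 17.
  x = λ² - 27 - 27 = 289 - 54 ≡ 18; y = λ·(27 - 18) - 4 ≡ 25. → (18, 25)

(18, 25)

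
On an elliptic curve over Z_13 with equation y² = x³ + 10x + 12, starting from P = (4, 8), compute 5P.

Repeated addition: build up to 5P.
2P: tangent at (4, 8): λ = (3·4² + 10)/(2·8) ≡ 6/3. 3⁻¹ ≡ 9 (mod 13), so λ ≡ 6·9 ≡ 2.
  x = λ² - 4 - 4 = 4 - 8 ≡ 9; y = λ·(4 - 9) - 8 ≡ 8. → (9, 8)
3P: (9, 8) + (4, 8). λ = (8 - 8)/(4 - 9) ≡ 0/8 mod 13. 8⁻¹ ≡ 5 (mod 13) since 8·5 = 40 ≡ 1, so λ ≡ 0.
  x = λ² - 9 - 4 = 0 - 13 ≡ 0; y = λ·(9 - 0) - 8 ≡ 5. → (0, 5)
4P: (0, 5) + (4, 8). λ = (8 - 5)/(4 - 0) ≡ 3/4 mod 13. 4⁻¹ ≡ 10 (mod 13) since 4·10 = 40 ≡ 1, so λ ≡ 4.
  x = λ² - 0 - 4 = 16 - 4 ≡ 12; y = λ·(0 - 12) - 5 ≡ 12. → (12, 12)
5P: (12, 12) + (4, 8). λ = (8 - 12)/(4 - 12) ≡ 9/5 mod 13. 5⁻¹ ≡ 8 (mod 13), so λ ≡ 7.
  x = λ² - 12 - 4 = 49 - 16 ≡ 7; y = λ·(12 - 7) - 12 ≡ 10. → (7, 10)

(7, 10)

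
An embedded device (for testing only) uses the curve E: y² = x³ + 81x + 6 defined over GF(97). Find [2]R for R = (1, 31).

(93, 54)

tangent at (1, 31): λ = (3·1² + 81)/(2·31) ≡ 84/62. 62⁻¹ ≡ 36 (mod 97), so λ ≡ 84·36 ≡ 17.
  x = λ² - 1 - 1 = 289 - 2 ≡ 93; y = λ·(1 - 93) - 31 ≡ 54. → (93, 54)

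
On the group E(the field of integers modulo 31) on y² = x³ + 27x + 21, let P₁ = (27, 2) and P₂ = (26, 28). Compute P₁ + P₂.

(3, 25)

(27, 2) + (26, 28). λ = (28 - 2)/(26 - 27) ≡ 26/30 mod 31. 30⁻¹ ≡ 30 (mod 31), so λ ≡ 5.
  x = λ² - 27 - 26 = 25 - 53 ≡ 3; y = λ·(27 - 3) - 2 ≡ 25. → (3, 25)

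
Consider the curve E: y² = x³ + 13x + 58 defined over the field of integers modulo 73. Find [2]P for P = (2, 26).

(34, 26)

tangent at (2, 26): λ = (3·2² + 13)/(2·26) ≡ 25/52. 52⁻¹ ≡ 66 (mod 73) since 52·66 = 3432 ≡ 1, so λ ≡ 25·66 ≡ 44.
  x = λ² - 2 - 2 = 1936 - 4 ≡ 34; y = λ·(2 - 34) - 26 ≡ 26. → (34, 26)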